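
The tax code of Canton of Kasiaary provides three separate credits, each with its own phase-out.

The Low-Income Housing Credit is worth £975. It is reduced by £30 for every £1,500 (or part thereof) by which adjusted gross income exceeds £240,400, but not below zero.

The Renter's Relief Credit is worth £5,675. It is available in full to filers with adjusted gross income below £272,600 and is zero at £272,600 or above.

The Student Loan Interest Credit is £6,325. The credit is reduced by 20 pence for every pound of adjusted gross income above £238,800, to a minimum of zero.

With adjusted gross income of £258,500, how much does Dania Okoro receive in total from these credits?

Low-Income Housing Credit: income exceeds £240,400 by £18,100, which is 13 full-or-partial £1,500 increments; reduction = 13 × £30 = £390, leaving £585.
Renter's Relief Credit: £258,500 is below the £272,600 cutoff, so the full £5,675 applies.
Student Loan Interest Credit: 20% of the £19,700 excess over £238,800 is £3,940; credit = £6,325 − £3,940 = £2,385.
Total: £585 + £5,675 + £2,385 = £8,645.

£8,645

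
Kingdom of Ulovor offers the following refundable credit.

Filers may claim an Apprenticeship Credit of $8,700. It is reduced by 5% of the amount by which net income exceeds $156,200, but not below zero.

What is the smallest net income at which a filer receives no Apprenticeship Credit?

The credit falls by 5% of each dollar above $156,200, so it reaches zero when the excess is $8,700 / 5% = $174,000: income = $156,200 + $174,000 = $330,200.

$330,200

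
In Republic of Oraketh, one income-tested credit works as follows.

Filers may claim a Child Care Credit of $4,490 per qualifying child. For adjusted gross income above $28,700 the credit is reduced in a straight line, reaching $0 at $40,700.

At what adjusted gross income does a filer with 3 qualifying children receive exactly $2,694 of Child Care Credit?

$38,300

Full credit = 3 × $4,490 = $13,470.
$2,694 is 2,694/13,470 of the full $13,470, so 10,776/13,470 of the $12,000 range has been used: income = $28,700 + $12,000 × 10,776/13,470 = $38,300.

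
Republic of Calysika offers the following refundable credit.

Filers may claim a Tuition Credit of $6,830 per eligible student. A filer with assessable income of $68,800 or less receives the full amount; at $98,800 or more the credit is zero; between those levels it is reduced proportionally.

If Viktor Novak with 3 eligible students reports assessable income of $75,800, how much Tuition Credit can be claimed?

Tuition Credit: base = 3 × $6,830 = $20,490. $75,800 is $7,000 into a $30,000 phase-out range, leaving 23,000/30,000 of the credit: $20,490 × 23,000/30,000 = $15,709.

$15,709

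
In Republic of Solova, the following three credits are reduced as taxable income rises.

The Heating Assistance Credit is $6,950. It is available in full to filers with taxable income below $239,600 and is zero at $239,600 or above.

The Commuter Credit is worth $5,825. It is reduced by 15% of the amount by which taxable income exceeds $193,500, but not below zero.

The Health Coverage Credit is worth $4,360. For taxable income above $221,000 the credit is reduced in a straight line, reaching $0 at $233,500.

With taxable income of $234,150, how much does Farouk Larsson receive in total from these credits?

Heating Assistance Credit: $234,150 is below the $239,600 cutoff, so the full $6,950 applies.
Commuter Credit: 15% of the $40,650 excess over $193,500 is $6,097.50 ≥ base, so the credit is $0.
Health Coverage Credit: $234,150 is at or above $233,500, so the credit is $0.
Total: $6,950 + $0 + $0 = $6,950.

$6,950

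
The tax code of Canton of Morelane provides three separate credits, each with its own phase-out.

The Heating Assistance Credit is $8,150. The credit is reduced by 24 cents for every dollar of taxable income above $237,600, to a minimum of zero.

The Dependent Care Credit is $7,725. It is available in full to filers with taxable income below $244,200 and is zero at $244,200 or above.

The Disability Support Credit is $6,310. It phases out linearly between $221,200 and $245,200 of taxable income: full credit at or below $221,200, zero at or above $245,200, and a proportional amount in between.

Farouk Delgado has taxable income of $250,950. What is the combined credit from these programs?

Heating Assistance Credit: 24% of the $13,350 excess over $237,600 is $3,204; credit = $8,150 − $3,204 = $4,946.
Dependent Care Credit: $250,950 meets or exceeds the $244,200 cutoff, so the credit is $0.
Disability Support Credit: $250,950 is at or above $245,200, so the credit is $0.
Total: $4,946 + $0 + $0 = $4,946.

$4,946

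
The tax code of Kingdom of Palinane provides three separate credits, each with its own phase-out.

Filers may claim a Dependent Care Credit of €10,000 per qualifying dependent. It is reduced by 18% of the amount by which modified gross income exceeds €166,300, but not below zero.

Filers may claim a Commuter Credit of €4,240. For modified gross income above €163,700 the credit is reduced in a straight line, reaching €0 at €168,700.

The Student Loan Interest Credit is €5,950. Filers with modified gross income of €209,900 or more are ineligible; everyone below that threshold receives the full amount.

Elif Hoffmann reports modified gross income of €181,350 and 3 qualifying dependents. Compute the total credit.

€33,241

Dependent Care Credit: base = 3 × €10,000 = €30,000. 18% of the €15,050 excess over €166,300 is €2,709; credit = €30,000 − €2,709 = €27,291.
Commuter Credit: €181,350 is at or above €168,700, so the credit is €0.
Student Loan Interest Credit: €181,350 is below the €209,900 cutoff, so the full €5,950 applies.
Total: €27,291 + €0 + €5,950 = €33,241.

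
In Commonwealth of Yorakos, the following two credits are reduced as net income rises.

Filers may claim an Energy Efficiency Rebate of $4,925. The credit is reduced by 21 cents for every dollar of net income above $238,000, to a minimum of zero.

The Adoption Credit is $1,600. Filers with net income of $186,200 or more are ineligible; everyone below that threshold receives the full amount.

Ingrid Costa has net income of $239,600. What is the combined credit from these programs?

Energy Efficiency Rebate: 21% of the $1,600 excess over $238,000 is $336; credit = $4,925 − $336 = $4,589.
Adoption Credit: $239,600 meets or exceeds the $186,200 cutoff, so the credit is $0.
Total: $4,589 + $0 = $4,589.

$4,589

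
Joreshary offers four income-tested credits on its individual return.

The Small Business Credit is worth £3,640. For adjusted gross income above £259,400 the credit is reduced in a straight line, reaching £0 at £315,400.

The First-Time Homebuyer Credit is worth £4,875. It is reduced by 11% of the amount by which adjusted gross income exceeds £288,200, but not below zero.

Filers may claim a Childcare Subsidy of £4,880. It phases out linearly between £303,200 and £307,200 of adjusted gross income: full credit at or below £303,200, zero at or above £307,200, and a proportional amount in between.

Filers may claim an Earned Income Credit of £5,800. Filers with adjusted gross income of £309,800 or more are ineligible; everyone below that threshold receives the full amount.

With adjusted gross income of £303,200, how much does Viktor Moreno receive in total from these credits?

£14,698

Small Business Credit: £303,200 is £43,800 into a £56,000 phase-out range, leaving 12,200/56,000 of the credit: £3,640 × 12,200/56,000 = £793.
First-Time Homebuyer Credit: 11% of the £15,000 excess over £288,200 is £1,650; credit = £4,875 − £1,650 = £3,225.
Childcare Subsidy: £303,200 is at or below the £303,200 threshold, so the full £4,880 applies.
Earned Income Credit: £303,200 is below the £309,800 cutoff, so the full £5,800 applies.
Total: £793 + £3,225 + £4,880 + £5,800 = £14,698.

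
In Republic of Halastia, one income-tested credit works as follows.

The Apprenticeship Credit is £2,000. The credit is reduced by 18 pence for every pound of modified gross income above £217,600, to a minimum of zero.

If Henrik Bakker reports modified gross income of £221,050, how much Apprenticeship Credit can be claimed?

Apprenticeship Credit: 18% of the £3,450 excess over £217,600 is £621; credit = £2,000 − £621 = £1,379.

£1,379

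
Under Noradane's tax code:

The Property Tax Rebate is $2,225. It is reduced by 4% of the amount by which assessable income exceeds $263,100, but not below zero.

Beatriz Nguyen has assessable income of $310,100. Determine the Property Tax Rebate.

Property Tax Rebate: 4% of the $47,000 excess over $263,100 is $1,880; credit = $2,225 − $1,880 = $345.

$345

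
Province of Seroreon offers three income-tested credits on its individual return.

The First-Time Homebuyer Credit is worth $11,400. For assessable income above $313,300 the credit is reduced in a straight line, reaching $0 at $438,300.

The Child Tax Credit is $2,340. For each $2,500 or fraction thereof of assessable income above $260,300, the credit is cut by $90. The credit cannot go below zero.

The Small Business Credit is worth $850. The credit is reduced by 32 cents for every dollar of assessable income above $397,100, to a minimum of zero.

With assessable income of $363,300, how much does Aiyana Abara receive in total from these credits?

First-Time Homebuyer Credit: $363,300 is $50,000 into a $125,000 phase-out range, leaving 75,000/125,000 of the credit: $11,400 × 75,000/125,000 = $6,840.
Child Tax Credit: income exceeds $260,300 by $103,000 → 42 increments × $90 = $3,780 ≥ base, so the credit is $0.
Small Business Credit: $363,300 is at or below the $397,100 threshold, so the full $850 applies.
Total: $6,840 + $0 + $850 = $7,690.

$7,690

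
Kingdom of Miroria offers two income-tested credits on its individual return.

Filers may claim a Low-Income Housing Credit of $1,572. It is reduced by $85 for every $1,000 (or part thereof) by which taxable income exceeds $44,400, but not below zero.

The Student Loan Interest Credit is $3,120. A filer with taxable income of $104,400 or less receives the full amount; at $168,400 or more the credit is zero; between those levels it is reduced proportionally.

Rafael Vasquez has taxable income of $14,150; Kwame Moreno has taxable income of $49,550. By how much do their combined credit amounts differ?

Rafael ($14,150): Low-Income Housing Credit: $14,150 is at or below the $44,400 threshold, so the full $1,572 applies. Student Loan Interest Credit: $14,150 is at or below the $104,400 threshold, so the full $3,120 applies. total $1,572 + $3,120 = $4,692
Kwame ($49,550): Low-Income Housing Credit: income exceeds $44,400 by $5,150, which is 6 full-or-partial $1,000 increments; reduction = 6 × $85 = $510, leaving $1,062. Student Loan Interest Credit: $49,550 is at or below the $104,400 threshold, so the full $3,120 applies. total $1,062 + $3,120 = $4,182
Difference: |$4,692 − $4,182| = $510.

$510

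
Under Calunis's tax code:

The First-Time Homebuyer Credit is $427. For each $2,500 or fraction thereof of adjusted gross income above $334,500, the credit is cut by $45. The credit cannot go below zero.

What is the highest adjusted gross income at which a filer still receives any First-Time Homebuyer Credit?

$357,000

After 9 increments the reduction is 9 × $45 = $405, leaving $22; one more increment wipes it out. Increment 9 ends at excess 9 × $2,500 = $22,500, so the highest qualifying income is $334,500 + $22,500 = $357,000.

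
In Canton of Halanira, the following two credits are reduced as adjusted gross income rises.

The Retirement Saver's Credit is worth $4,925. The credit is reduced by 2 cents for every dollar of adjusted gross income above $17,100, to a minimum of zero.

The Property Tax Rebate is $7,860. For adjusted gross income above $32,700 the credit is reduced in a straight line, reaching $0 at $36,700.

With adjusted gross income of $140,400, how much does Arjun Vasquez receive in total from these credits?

$2,459

Retirement Saver's Credit: 2% of the $123,300 excess over $17,100 is $2,466; credit = $4,925 − $2,466 = $2,459.
Property Tax Rebate: $140,400 is at or above $36,700, so the credit is $0.
Total: $2,459 + $0 = $2,459.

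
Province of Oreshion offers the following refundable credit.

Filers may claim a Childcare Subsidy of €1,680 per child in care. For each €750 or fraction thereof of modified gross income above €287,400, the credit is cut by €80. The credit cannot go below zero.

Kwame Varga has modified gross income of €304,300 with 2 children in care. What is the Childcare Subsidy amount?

Childcare Subsidy: base = 2 × €1,680 = €3,360. income exceeds €287,400 by €16,900, which is 23 full-or-partial €750 increments; reduction = 23 × €80 = €1,840, leaving €1,520.

€1,520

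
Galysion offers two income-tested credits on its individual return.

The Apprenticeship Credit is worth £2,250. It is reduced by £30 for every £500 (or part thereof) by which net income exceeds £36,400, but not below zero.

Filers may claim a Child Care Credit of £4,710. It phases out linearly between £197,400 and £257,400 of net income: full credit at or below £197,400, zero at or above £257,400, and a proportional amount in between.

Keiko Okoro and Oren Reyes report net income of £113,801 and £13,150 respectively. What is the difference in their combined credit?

£2,250

Keiko (£113,801): Apprenticeship Credit: income exceeds £36,400 by £77,401 → 155 increments × £30 = £4,650 ≥ base, so the credit is £0. Child Care Credit: £113,801 is at or below the £197,400 threshold, so the full £4,710 applies. total £0 + £4,710 = £4,710
Oren (£13,150): Apprenticeship Credit: £13,150 is at or below the £36,400 threshold, so the full £2,250 applies. Child Care Credit: £13,150 is at or below the £197,400 threshold, so the full £4,710 applies. total £2,250 + £4,710 = £6,960
Difference: |£4,710 − £6,960| = £2,250.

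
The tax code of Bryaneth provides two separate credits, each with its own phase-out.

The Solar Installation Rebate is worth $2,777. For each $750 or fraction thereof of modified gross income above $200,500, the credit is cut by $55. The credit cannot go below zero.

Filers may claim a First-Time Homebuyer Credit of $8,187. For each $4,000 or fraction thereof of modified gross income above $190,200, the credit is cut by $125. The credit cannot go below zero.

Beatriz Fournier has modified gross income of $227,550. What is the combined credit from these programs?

$7,679

Solar Installation Rebate: income exceeds $200,500 by $27,050, which is 37 full-or-partial $750 increments; reduction = 37 × $55 = $2,035, leaving $742.
First-Time Homebuyer Credit: income exceeds $190,200 by $37,350, which is 10 full-or-partial $4,000 increments; reduction = 10 × $125 = $1,250, leaving $6,937.
Total: $742 + $6,937 = $7,679.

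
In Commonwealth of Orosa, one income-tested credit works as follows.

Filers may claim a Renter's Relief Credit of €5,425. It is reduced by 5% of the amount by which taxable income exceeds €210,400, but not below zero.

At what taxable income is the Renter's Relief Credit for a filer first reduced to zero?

The credit falls by 5% of each euro above €210,400, so it reaches zero when the excess is €5,425 / 5% = €108,500: income = €210,400 + €108,500 = €318,900.

€318,900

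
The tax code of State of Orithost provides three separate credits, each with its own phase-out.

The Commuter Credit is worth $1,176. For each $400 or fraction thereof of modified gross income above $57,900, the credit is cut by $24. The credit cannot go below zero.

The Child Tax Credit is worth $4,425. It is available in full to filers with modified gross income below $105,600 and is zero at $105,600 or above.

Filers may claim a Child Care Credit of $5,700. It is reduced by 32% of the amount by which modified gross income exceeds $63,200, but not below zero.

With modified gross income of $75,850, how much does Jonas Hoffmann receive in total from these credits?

$6,173

Commuter Credit: income exceeds $57,900 by $17,950, which is 45 full-or-partial $400 increments; reduction = 45 × $24 = $1,080, leaving $96.
Child Tax Credit: $75,850 is below the $105,600 cutoff, so the full $4,425 applies.
Child Care Credit: 32% of the $12,650 excess over $63,200 is $4,048; credit = $5,700 − $4,048 = $1,652.
Total: $96 + $4,425 + $1,652 = $6,173.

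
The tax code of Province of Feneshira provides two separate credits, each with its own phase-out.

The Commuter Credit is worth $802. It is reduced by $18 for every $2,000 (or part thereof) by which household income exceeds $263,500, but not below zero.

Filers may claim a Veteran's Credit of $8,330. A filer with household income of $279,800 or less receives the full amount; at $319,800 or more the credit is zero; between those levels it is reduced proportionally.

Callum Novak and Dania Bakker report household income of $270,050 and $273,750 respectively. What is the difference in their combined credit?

Callum ($270,050): Commuter Credit: income exceeds $263,500 by $6,550, which is 4 full-or-partial $2,000 increments; reduction = 4 × $18 = $72, leaving $730. Veteran's Credit: $270,050 is at or below the $279,800 threshold, so the full $8,330 applies. total $730 + $8,330 = $9,060
Dania ($273,750): Commuter Credit: income exceeds $263,500 by $10,250, which is 6 full-or-partial $2,000 increments; reduction = 6 × $18 = $108, leaving $694. Veteran's Credit: $273,750 is at or below the $279,800 threshold, so the full $8,330 applies. total $694 + $8,330 = $9,024
Difference: |$9,060 − $9,024| = $36.

$36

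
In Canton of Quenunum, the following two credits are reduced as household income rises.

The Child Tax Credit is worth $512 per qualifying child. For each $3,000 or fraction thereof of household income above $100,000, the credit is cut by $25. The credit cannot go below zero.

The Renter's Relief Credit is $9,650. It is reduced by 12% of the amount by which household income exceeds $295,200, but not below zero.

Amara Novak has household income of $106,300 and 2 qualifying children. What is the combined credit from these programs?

Child Tax Credit: base = 2 × $512 = $1,024. income exceeds $100,000 by $6,300, which is 3 full-or-partial $3,000 increments; reduction = 3 × $25 = $75, leaving $949.
Renter's Relief Credit: $106,300 is at or below the $295,200 threshold, so the full $9,650 applies.
Total: $949 + $9,650 = $10,599.

$10,599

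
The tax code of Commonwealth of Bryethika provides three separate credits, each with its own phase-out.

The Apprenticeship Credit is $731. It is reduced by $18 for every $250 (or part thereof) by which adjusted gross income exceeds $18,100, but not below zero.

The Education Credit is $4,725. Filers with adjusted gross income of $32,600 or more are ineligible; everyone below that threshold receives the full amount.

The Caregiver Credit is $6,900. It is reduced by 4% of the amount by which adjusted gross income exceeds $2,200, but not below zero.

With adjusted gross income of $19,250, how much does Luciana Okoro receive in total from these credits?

Apprenticeship Credit: income exceeds $18,100 by $1,150, which is 5 full-or-partial $250 increments; reduction = 5 × $18 = $90, leaving $641.
Education Credit: $19,250 is below the $32,600 cutoff, so the full $4,725 applies.
Caregiver Credit: 4% of the $17,050 excess over $2,200 is $682; credit = $6,900 − $682 = $6,218.
Total: $641 + $4,725 + $6,218 = $11,584.

$11,584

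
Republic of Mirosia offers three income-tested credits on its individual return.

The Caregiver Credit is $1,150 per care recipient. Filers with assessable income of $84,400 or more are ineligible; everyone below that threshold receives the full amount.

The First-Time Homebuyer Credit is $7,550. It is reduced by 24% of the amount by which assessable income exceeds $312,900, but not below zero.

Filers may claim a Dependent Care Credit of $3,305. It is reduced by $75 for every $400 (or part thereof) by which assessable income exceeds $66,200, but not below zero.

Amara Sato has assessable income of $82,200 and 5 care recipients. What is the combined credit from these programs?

$13,605

Caregiver Credit: base = 5 × $1,150 = $5,750. $82,200 is below the $84,400 cutoff, so the full $5,750 applies.
First-Time Homebuyer Credit: $82,200 is at or below the $312,900 threshold, so the full $7,550 applies.
Dependent Care Credit: income exceeds $66,200 by $16,000, which is 40 full-or-partial $400 increments; reduction = 40 × $75 = $3,000, leaving $305.
Total: $5,750 + $7,550 + $305 = $13,605.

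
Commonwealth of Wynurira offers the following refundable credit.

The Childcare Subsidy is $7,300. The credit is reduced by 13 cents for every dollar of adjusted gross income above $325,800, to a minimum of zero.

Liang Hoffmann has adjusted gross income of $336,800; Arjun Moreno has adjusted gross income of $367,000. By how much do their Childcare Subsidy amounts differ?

$3,926

Liang ($336,800): Childcare Subsidy: 13% of the $11,000 excess over $325,800 is $1,430; credit = $7,300 − $1,430 = $5,870.
Arjun ($367,000): Childcare Subsidy: 13% of the $41,200 excess over $325,800 is $5,356; credit = $7,300 − $5,356 = $1,944.
Difference: |$5,870 − $1,944| = $3,926.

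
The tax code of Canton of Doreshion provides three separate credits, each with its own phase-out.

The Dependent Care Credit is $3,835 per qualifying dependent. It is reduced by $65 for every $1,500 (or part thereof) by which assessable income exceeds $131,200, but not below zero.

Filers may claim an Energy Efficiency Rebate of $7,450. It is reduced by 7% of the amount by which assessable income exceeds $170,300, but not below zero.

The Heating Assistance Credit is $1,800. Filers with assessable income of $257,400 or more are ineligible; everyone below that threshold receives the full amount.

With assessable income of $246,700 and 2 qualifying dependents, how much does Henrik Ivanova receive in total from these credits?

$6,567

Dependent Care Credit: base = 2 × $3,835 = $7,670. income exceeds $131,200 by $115,500, which is 77 full-or-partial $1,500 increments; reduction = 77 × $65 = $5,005, leaving $2,665.
Energy Efficiency Rebate: 7% of the $76,400 excess over $170,300 is $5,348; credit = $7,450 − $5,348 = $2,102.
Heating Assistance Credit: $246,700 is below the $257,400 cutoff, so the full $1,800 applies.
Total: $2,665 + $2,102 + $1,800 = $6,567.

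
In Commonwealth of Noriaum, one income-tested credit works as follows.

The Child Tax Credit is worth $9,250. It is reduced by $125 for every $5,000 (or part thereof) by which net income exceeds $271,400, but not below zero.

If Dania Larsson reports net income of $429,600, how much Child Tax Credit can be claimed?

Child Tax Credit: income exceeds $271,400 by $158,200, which is 32 full-or-partial $5,000 increments; reduction = 32 × $125 = $4,000, leaving $5,250.

$5,250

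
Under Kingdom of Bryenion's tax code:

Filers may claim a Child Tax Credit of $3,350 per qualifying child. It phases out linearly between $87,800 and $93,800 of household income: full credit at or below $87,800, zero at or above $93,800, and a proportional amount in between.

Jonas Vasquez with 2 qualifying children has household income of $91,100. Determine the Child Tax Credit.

Child Tax Credit: base = 2 × $3,350 = $6,700. $91,100 is $3,300 into a $6,000 phase-out range, leaving 2,700/6,000 of the credit: $6,700 × 2,700/6,000 = $3,015.

$3,015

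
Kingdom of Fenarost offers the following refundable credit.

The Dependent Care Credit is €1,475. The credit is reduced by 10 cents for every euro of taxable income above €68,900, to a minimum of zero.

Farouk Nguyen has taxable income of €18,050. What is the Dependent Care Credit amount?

Dependent Care Credit: €18,050 is at or below the €68,900 threshold, so the full €1,475 applies.

€1,475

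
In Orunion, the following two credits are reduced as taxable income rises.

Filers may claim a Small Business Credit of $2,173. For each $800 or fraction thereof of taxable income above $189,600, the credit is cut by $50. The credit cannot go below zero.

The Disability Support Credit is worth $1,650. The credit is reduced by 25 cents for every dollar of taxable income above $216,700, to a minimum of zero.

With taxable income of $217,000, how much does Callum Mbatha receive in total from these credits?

Small Business Credit: income exceeds $189,600 by $27,400, which is 35 full-or-partial $800 increments; reduction = 35 × $50 = $1,750, leaving $423.
Disability Support Credit: 25% of the $300 excess over $216,700 is $75; credit = $1,650 − $75 = $1,575.
Total: $423 + $1,575 = $1,998.

$1,998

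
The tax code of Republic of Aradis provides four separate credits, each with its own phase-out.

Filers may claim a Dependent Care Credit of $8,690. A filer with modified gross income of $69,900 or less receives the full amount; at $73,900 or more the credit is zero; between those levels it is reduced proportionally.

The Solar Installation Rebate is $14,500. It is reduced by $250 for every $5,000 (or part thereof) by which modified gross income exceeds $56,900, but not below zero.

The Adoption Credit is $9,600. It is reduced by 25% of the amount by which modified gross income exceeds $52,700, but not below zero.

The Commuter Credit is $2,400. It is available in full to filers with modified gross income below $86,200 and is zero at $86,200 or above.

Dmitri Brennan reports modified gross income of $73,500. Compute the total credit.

$21,169

Dependent Care Credit: $73,500 is $3,600 into a $4,000 phase-out range, leaving 400/4,000 of the credit: $8,690 × 400/4,000 = $869.
Solar Installation Rebate: income exceeds $56,900 by $16,600, which is 4 full-or-partial $5,000 increments; reduction = 4 × $250 = $1,000, leaving $13,500.
Adoption Credit: 25% of the $20,800 excess over $52,700 is $5,200; credit = $9,600 − $5,200 = $4,400.
Commuter Credit: $73,500 is below the $86,200 cutoff, so the full $2,400 applies.
Total: $869 + $13,500 + $4,400 + $2,400 = $21,169.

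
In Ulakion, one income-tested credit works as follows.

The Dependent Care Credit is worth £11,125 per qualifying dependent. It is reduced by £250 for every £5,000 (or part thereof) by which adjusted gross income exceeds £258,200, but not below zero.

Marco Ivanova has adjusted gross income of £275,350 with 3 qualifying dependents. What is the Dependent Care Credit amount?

Dependent Care Credit: base = 3 × £11,125 = £33,375. income exceeds £258,200 by £17,150, which is 4 full-or-partial £5,000 increments; reduction = 4 × £250 = £1,000, leaving £32,375.

£32,375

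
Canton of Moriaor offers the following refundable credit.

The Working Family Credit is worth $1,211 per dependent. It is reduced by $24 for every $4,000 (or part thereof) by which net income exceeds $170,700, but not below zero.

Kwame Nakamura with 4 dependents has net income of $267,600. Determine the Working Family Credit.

Working Family Credit: base = 4 × $1,211 = $4,844. income exceeds $170,700 by $96,900, which is 25 full-or-partial $4,000 increments; reduction = 25 × $24 = $600, leaving $4,244.

$4,244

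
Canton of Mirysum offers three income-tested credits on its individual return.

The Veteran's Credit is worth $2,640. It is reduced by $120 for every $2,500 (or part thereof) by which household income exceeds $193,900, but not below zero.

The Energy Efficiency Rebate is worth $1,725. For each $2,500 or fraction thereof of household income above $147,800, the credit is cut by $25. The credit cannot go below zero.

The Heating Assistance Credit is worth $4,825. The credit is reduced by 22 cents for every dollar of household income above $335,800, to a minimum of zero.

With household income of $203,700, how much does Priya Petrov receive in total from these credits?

Veteran's Credit: income exceeds $193,900 by $9,800, which is 4 full-or-partial $2,500 increments; reduction = 4 × $120 = $480, leaving $2,160.
Energy Efficiency Rebate: income exceeds $147,800 by $55,900, which is 23 full-or-partial $2,500 increments; reduction = 23 × $25 = $575, leaving $1,150.
Heating Assistance Credit: $203,700 is at or below the $335,800 threshold, so the full $4,825 applies.
Total: $2,160 + $1,150 + $4,825 = $8,135.

$8,135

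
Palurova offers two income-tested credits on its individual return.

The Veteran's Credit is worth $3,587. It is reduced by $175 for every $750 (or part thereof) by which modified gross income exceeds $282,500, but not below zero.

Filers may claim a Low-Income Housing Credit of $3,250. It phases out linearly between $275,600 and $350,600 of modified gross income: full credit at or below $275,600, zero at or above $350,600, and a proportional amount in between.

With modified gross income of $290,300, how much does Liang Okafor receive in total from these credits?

$4,275

Veteran's Credit: income exceeds $282,500 by $7,800, which is 11 full-or-partial $750 increments; reduction = 11 × $175 = $1,925, leaving $1,662.
Low-Income Housing Credit: $290,300 is $14,700 into a $75,000 phase-out range, leaving 60,300/75,000 of the credit: $3,250 × 60,300/75,000 = $2,613.
Total: $1,662 + $2,613 = $4,275.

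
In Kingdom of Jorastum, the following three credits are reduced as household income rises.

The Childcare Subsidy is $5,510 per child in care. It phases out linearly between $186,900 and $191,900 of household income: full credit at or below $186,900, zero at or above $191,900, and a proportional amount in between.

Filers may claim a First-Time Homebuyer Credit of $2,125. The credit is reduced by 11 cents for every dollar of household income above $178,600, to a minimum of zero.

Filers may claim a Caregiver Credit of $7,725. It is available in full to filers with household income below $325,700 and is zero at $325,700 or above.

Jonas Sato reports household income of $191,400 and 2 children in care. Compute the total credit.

$9,544

Childcare Subsidy: base = 2 × $5,510 = $11,020. $191,400 is $4,500 into a $5,000 phase-out range, leaving 500/5,000 of the credit: $11,020 × 500/5,000 = $1,102.
First-Time Homebuyer Credit: 11% of the $12,800 excess over $178,600 is $1,408; credit = $2,125 − $1,408 = $717.
Caregiver Credit: $191,400 is below the $325,700 cutoff, so the full $7,725 applies.
Total: $1,102 + $717 + $7,725 = $9,544.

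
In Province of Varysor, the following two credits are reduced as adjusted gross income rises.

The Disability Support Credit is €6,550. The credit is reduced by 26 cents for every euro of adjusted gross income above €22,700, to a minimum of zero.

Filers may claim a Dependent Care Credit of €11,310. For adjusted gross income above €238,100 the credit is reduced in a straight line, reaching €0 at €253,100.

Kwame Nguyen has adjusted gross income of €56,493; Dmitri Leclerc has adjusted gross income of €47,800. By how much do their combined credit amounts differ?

Kwame (€56,493): Disability Support Credit: 26% of the €33,793 excess over €22,700 is €8,786.18 ≥ base, so the credit is €0. Dependent Care Credit: €56,493 is at or below the €238,100 threshold, so the full €11,310 applies. total €0 + €11,310 = €11,310
Dmitri (€47,800): Disability Support Credit: 26% of the €25,100 excess over €22,700 is €6,526; credit = €6,550 − €6,526 = €24. Dependent Care Credit: €47,800 is at or below the €238,100 threshold, so the full €11,310 applies. total €24 + €11,310 = €11,334
Difference: |€11,310 − €11,334| = €24.

€24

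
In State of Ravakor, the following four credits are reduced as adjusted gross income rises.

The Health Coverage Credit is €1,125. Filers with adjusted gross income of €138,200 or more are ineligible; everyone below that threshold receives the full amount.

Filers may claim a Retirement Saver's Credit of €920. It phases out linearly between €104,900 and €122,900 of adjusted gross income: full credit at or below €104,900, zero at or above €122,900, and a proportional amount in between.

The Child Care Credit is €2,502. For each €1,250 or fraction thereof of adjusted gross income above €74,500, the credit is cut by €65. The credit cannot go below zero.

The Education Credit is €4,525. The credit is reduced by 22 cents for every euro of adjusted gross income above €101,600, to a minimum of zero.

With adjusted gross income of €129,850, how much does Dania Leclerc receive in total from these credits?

Health Coverage Credit: €129,850 is below the €138,200 cutoff, so the full €1,125 applies.
Retirement Saver's Credit: €129,850 is at or above €122,900, so the credit is €0.
Child Care Credit: income exceeds €74,500 by €55,350 → 45 increments × €65 = €2,925 ≥ base, so the credit is €0.
Education Credit: 22% of the €28,250 excess over €101,600 is €6,215 ≥ base, so the credit is €0.
Total: €1,125 + €0 + €0 + €0 = €1,125.

€1,125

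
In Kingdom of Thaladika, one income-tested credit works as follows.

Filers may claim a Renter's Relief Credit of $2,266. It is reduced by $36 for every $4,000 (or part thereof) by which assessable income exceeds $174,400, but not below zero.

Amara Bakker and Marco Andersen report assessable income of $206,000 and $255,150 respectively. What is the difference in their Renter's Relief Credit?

Amara ($206,000): Renter's Relief Credit: income exceeds $174,400 by $31,600, which is 8 full-or-partial $4,000 increments; reduction = 8 × $36 = $288, leaving $1,978.
Marco ($255,150): Renter's Relief Credit: income exceeds $174,400 by $80,750, which is 21 full-or-partial $4,000 increments; reduction = 21 × $36 = $756, leaving $1,510.
Difference: |$1,978 − $1,510| = $468.

$468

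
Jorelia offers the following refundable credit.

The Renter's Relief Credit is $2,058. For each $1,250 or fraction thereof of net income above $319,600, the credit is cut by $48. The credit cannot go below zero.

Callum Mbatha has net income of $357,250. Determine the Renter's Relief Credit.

$570

Renter's Relief Credit: income exceeds $319,600 by $37,650, which is 31 full-or-partial $1,250 increments; reduction = 31 × $48 = $1,488, leaving $570.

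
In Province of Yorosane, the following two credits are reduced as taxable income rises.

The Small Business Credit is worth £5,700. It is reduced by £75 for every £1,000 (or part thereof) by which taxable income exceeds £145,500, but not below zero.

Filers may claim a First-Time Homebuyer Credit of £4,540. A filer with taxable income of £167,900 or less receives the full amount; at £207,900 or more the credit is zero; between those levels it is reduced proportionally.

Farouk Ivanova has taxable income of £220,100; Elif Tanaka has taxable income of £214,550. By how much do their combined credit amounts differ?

£375

Farouk (£220,100): Small Business Credit: income exceeds £145,500 by £74,600, which is 75 full-or-partial £1,000 increments; reduction = 75 × £75 = £5,625, leaving £75. First-Time Homebuyer Credit: £220,100 is at or above £207,900, so the credit is £0. total £75 + £0 = £75
Elif (£214,550): Small Business Credit: income exceeds £145,500 by £69,050, which is 70 full-or-partial £1,000 increments; reduction = 70 × £75 = £5,250, leaving £450. First-Time Homebuyer Credit: £214,550 is at or above £207,900, so the credit is £0. total £450 + £0 = £450
Difference: |£75 − £450| = £375.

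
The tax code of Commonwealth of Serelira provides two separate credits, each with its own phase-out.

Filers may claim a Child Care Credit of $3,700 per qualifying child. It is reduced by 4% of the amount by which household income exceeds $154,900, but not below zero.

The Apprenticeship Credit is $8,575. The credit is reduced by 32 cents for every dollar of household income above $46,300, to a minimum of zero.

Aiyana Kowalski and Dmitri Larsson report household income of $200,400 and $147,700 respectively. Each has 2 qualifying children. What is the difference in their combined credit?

$1,820

Aiyana ($200,400): Child Care Credit: base = 2 × $3,700 = $7,400. 4% of the $45,500 excess over $154,900 is $1,820; credit = $7,400 − $1,820 = $5,580. Apprenticeship Credit: 32% of the $154,100 excess over $46,300 is $49,312 ≥ base, so the credit is $0. total $5,580 + $0 = $5,580
Dmitri ($147,700): Child Care Credit: base = 2 × $3,700 = $7,400. $147,700 is at or below the $154,900 threshold, so the full $7,400 applies. Apprenticeship Credit: 32% of the $101,400 excess over $46,300 is $32,448 ≥ base, so the credit is $0. total $7,400 + $0 = $7,400
Difference: |$5,580 − $7,400| = $1,820.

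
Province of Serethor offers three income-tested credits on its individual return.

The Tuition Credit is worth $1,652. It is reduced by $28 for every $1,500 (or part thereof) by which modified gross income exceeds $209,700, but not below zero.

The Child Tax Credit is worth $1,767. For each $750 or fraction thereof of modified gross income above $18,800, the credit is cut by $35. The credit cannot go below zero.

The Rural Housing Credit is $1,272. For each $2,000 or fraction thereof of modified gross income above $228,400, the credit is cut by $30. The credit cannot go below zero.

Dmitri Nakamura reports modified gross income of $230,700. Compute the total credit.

$2,472

Tuition Credit: income exceeds $209,700 by $21,000, which is 14 full-or-partial $1,500 increments; reduction = 14 × $28 = $392, leaving $1,260.
Child Tax Credit: income exceeds $18,800 by $211,900 → 283 increments × $35 = $9,905 ≥ base, so the credit is $0.
Rural Housing Credit: income exceeds $228,400 by $2,300, which is 2 full-or-partial $2,000 increments; reduction = 2 × $30 = $60, leaving $1,212.
Total: $1,260 + $0 + $1,212 = $2,472.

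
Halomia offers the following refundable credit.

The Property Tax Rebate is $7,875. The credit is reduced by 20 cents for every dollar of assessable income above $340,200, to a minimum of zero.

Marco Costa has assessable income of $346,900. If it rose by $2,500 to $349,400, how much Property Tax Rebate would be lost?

$500

At $346,900 — 20% of the $6,700 excess over $340,200 is $1,340; credit = $7,875 − $1,340 = $6,535.
At $349,400 — 20% of the $9,200 excess over $340,200 is $1,840; credit = $7,875 − $1,840 = $6,035.
Lost: $6,535 − $6,035 = $500.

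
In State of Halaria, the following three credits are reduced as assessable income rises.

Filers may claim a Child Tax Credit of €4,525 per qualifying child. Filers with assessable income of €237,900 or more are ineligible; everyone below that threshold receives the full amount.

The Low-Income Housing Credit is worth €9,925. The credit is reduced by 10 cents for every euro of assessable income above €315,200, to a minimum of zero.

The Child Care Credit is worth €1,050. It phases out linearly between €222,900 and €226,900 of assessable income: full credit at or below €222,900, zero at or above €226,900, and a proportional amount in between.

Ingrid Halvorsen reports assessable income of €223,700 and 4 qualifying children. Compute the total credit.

€28,865

Child Tax Credit: base = 4 × €4,525 = €18,100. €223,700 is below the €237,900 cutoff, so the full €18,100 applies.
Low-Income Housing Credit: €223,700 is at or below the €315,200 threshold, so the full €9,925 applies.
Child Care Credit: €223,700 is €800 into a €4,000 phase-out range, leaving 3,200/4,000 of the credit: €1,050 × 3,200/4,000 = €840.
Total: €18,100 + €9,925 + €840 = €28,865.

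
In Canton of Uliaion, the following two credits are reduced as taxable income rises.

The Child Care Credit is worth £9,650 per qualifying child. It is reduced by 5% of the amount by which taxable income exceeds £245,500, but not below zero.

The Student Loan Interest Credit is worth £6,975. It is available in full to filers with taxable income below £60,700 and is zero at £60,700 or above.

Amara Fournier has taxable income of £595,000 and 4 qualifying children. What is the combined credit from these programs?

Child Care Credit: base = 4 × £9,650 = £38,600. 5% of the £349,500 excess over £245,500 is £17,475; credit = £38,600 − £17,475 = £21,125.
Student Loan Interest Credit: £595,000 meets or exceeds the £60,700 cutoff, so the credit is £0.
Total: £21,125 + £0 = £21,125.

£21,125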